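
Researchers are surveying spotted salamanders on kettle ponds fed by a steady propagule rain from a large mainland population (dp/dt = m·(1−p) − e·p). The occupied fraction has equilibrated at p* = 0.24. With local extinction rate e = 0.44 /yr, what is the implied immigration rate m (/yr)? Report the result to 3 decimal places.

At equilibrium m(1−p*) = e·p*, so m = e·p*/(1−p*).
m = 0.44 × 0.24 / 0.7600 = 0.1056/0.7600 = 0.1389.

0.139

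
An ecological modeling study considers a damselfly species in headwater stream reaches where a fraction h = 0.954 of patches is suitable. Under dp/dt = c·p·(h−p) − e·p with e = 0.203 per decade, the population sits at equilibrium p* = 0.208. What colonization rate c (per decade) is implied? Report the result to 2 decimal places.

At equilibrium c(h−p*) = e, so c = e/(h−p*).
c = 0.203/(0.954 − 0.208) = 0.203/0.7460 = 0.2721.

0.27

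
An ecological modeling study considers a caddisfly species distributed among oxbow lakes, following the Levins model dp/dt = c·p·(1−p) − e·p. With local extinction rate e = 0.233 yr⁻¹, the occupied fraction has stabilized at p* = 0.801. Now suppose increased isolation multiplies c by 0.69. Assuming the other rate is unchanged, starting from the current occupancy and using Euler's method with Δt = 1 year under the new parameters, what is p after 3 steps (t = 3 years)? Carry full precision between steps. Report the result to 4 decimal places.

Balance c(1−p*) = e gives c = e/(1 − 0.80100) = 0.233/0.19900 = 1.17085.
Starting from p₀ = 0.80100; update p ← p + (dp/dt)·Δt with the new parameters.
t = 1: p = 0.80100 + (-0.05786) = 0.74314
t = 2: p = 0.74314 + (-0.01894) = 0.72420
t = 3: p = 0.72420 + (-0.00738) = 0.71683

0.7168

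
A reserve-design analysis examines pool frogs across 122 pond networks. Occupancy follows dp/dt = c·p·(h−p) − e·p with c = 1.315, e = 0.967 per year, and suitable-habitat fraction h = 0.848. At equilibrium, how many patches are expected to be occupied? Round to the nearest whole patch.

14

p* = h − e/c = 0.848 − 0.7354 = 0.1126.
Expected occupied patches = N × p* = 122 × 0.1126 = 13.74 ≈ 14.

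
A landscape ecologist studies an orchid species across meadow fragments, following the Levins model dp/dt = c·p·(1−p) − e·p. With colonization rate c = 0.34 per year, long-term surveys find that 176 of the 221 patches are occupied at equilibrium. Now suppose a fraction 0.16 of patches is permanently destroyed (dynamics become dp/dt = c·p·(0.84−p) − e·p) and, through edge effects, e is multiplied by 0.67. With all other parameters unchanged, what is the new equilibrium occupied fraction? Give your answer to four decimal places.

0.7036

Observed p* = 176/221 = 0.79638.
Balance c(1−p*) = e gives e = 0.34×(1 − 0.79638) = 0.06923.
New p* = 0.84 − e/c = 0.84 − 0.04638/0.34000 = 0.70359.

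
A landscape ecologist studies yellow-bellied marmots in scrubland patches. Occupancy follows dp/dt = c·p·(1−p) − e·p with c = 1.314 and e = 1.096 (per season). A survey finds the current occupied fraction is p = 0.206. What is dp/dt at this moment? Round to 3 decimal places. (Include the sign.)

Colonization term: c·p·(1−p) = 1.314×0.206×0.7940 = 0.21492.
Extinction term: e·p = 0.22578.
dp/dt = 0.21492 − 0.22578 = -0.01085.

-0.011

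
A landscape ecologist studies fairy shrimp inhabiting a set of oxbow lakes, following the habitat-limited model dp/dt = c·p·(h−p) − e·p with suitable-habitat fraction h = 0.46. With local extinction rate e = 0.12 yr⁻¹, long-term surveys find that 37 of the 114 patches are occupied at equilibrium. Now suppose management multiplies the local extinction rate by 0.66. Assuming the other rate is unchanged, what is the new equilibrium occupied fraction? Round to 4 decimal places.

0.3706

Observed p* = 37/114 = 0.32456.
Balance c(h−p*) = e gives c = e/(0.46 − 0.32456) = 0.12/0.13544 = 0.88600.
New p* = 0.46 − e/c = 0.46 − 0.07920/0.88600 = 0.37061.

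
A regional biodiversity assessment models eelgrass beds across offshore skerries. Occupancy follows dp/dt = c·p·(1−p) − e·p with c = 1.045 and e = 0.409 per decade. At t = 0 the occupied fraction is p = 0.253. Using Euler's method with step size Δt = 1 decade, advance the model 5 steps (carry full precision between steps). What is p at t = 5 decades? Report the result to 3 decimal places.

0.592

Update rule: p ← p + [c·p·(1−p) − e·p]·Δt with Δt = 1.
  1  |  dp/dt·Δt = +0.094019  |  p_1 = 0.347019
  2  |  dp/dt·Δt = +0.094863  |  p_2 = 0.441882
  3  |  dp/dt·Δt = +0.076991  |  p_3 = 0.518872
  4  |  dp/dt·Δt = +0.048659  |  p_4 = 0.567531
  5  |  dp/dt·Δt = +0.024364  |  p_5 = 0.591895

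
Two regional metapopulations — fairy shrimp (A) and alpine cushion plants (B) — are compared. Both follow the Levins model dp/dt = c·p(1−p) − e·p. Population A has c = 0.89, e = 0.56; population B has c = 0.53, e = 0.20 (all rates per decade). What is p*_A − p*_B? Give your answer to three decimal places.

A: p*_A = 1 − 0.56/0.89 = 0.3708.
B: p*_B = 1 − 0.20/0.53 = 0.6226.
p*_A − p*_B = 0.3708 − 0.6226 = -0.2519.

-0.252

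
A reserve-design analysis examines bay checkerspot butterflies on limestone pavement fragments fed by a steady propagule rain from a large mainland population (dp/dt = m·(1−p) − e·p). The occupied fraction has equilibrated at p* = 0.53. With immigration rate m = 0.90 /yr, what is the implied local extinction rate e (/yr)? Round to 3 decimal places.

At equilibrium m(1−p*) = e·p*, so e = m(1−p*)/p*.
e = 0.90 × 0.4700 / 0.53 = 0.7981.

0.798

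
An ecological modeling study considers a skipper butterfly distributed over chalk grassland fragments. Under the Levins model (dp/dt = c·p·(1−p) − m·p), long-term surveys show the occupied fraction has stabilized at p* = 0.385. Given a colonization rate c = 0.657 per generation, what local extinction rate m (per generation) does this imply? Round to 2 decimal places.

0.40

At equilibrium c(1−p*) = m.
m = 0.657 × (1 − 0.385) = 0.657 × 0.6150 = 0.4041.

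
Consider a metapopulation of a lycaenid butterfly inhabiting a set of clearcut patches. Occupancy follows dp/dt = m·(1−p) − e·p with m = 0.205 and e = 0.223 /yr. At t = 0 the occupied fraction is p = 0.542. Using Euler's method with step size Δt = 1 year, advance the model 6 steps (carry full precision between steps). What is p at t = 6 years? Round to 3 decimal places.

Update rule: p ← p + [m·(1−p) − e·p]·Δt with Δt = 1.
  1  |  dp/dt·Δt = -0.026976  |  p_1 = 0.515024
  2  |  dp/dt·Δt = -0.015430  |  p_2 = 0.499594
  3  |  dp/dt·Δt = -0.008826  |  p_3 = 0.490768
  4  |  dp/dt·Δt = -0.005049  |  p_4 = 0.485719
  5  |  dp/dt·Δt = -0.002888  |  p_5 = 0.482831
  6  |  dp/dt·Δt = -0.001652  |  p_6 = 0.481180

0.481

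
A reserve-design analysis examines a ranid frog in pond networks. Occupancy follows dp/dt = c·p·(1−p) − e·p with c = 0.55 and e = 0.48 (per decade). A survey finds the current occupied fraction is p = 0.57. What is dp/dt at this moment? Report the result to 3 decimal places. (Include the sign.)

Colonization term: c·p·(1−p) = 0.55×0.57×0.4300 = 0.13481.
Extinction term: e·p = 0.27360.
dp/dt = 0.13481 − 0.27360 = -0.13879.

-0.139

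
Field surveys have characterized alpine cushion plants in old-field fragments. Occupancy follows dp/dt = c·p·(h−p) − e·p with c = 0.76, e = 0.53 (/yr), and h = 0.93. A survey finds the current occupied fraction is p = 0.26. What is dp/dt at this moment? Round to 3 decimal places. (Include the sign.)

Colonization term: c·p·(h−p) = 0.76×0.26×0.6700 = 0.13239.
Extinction term: e·p = 0.13780.
dp/dt = 0.13239 − 0.13780 = -0.00541.

-0.005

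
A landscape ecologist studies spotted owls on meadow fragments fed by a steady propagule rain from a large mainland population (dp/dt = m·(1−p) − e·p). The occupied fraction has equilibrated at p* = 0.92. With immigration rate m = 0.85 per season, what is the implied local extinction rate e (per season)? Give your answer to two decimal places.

At equilibrium m(1−p*) = e·p*, so e = m(1−p*)/p*.
e = 0.85 × 0.0800 / 0.92 = 0.0739.

0.07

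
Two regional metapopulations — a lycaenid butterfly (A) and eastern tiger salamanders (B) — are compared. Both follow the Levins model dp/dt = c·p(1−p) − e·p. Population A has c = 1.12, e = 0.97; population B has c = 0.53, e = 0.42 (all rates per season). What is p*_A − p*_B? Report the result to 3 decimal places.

A: p*_A = 1 − 0.97/1.12 = 0.1339.
B: p*_B = 1 − 0.42/0.53 = 0.2075.
p*_A − p*_B = 0.1339 − 0.2075 = -0.0736.

-0.074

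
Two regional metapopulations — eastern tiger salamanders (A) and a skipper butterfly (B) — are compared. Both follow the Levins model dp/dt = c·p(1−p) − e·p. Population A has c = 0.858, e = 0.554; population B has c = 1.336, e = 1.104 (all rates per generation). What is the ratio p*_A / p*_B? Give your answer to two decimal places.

A: p*_A = 1 − 0.554/0.858 = 0.3543.
B: p*_B = 1 − 1.104/1.336 = 0.1737.
p*_A / p*_B = 0.3543/0.1737 = 2.0404.

2.04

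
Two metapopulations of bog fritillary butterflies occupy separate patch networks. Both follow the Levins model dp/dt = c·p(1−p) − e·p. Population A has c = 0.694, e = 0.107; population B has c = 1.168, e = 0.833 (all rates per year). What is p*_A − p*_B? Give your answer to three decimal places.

0.559

A: p*_A = 1 − 0.107/0.694 = 0.8458.
B: p*_B = 1 − 0.833/1.168 = 0.2868.
p*_A − p*_B = 0.8458 − 0.2868 = 0.5590.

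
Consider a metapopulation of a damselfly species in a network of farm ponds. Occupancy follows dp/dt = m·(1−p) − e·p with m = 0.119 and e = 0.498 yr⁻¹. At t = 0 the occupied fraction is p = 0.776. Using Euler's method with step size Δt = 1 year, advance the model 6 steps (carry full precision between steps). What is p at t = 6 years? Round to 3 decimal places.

0.195

Update rule: p ← p + [m·(1−p) − e·p]·Δt with Δt = 1.
p: 0.77600 → 0.41621  (Δp = -0.35979)
p: 0.41621 → 0.27841  (Δp = -0.13780)
p: 0.27841 → 0.22563  (Δp = -0.05278)
p: 0.22563 → 0.20542  (Δp = -0.02021)
p: 0.20542 → 0.19767  (Δp = -0.00774)
p: 0.19767 → 0.19471  (Δp = -0.00297)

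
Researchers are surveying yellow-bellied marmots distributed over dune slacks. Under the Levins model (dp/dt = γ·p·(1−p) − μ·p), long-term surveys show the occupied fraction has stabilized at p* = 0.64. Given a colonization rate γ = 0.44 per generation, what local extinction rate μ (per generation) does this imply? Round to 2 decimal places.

At equilibrium γ(1−p*) = μ.
μ = 0.44 × (1 − 0.64) = 0.44 × 0.3600 = 0.1584.

0.16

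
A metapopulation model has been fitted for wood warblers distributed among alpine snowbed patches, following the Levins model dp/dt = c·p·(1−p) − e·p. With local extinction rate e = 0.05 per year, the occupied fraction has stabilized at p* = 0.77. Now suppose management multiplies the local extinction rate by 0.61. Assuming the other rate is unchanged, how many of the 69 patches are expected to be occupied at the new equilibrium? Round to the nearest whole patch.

59

Balance c(1−p*) = e gives c = e/(1 − 0.77000) = 0.05/0.23000 = 0.21739.
New p* = 1 − e/c = 1 − 0.03050/0.21739 = 0.85970.
Expected occupied = 69 × 0.85970 = 59.32 ≈ 59.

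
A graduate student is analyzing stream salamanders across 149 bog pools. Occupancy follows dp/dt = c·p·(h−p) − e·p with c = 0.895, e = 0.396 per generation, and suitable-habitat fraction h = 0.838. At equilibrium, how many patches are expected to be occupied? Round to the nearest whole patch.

59

p* = h − e/c = 0.838 − 0.4425 = 0.3955.
Expected occupied patches = N × p* = 149 × 0.3955 = 58.94 ≈ 59.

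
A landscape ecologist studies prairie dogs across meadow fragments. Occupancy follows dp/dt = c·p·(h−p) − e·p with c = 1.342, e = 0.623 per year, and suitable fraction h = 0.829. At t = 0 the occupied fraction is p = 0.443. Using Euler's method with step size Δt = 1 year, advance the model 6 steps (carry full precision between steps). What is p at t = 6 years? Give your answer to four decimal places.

Update rule: p ← p + [c·p·(h−p) − e·p]·Δt with Δt = 1.
t = 1: p = 0.44300 + (-0.04651) = 0.39649
t = 2: p = 0.39649 + (-0.01688) = 0.37961
t = 3: p = 0.37961 + (-0.00756) = 0.37205
t = 4: p = 0.37205 + (-0.00364) = 0.36841
t = 5: p = 0.36841 + (-0.00180) = 0.36661
t = 6: p = 0.36661 + (-0.00091) = 0.36570

0.3657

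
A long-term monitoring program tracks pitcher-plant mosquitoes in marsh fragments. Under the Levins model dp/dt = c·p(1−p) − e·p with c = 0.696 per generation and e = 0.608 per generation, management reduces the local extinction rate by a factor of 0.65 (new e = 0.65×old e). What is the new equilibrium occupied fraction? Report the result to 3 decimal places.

0.432

Before: p* = 1 − 0.608/0.696 = 0.1264.
After the change, c = 0.696, e = 0.3952, so p* = 1 − 0.3952/0.696 = 0.4322.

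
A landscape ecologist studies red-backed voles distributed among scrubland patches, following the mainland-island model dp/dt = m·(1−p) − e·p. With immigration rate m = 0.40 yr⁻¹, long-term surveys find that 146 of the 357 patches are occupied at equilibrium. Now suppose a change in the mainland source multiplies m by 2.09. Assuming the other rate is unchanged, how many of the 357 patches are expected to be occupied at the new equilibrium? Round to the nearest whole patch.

211

Observed p* = 146/357 = 0.40896.
Balance m(1−p*) = e·p* gives e = m(1−p*)/p* = 0.40×0.59104/0.40896 = 0.57809.
New p* = m/(m+e) = 0.83600/(0.83600+0.57809) = 0.59119.
Expected occupied = 357 × 0.59119 = 211.05 ≈ 211.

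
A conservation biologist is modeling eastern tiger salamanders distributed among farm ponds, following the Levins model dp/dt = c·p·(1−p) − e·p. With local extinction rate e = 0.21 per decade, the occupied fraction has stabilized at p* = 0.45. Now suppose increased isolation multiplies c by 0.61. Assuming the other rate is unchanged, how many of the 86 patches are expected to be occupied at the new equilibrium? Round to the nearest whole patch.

Balance c(1−p*) = e gives c = e/(1 − 0.45000) = 0.21/0.55000 = 0.38182.
New p* = 1 − e/c = 1 − 0.21000/0.23291 = 0.09836.
Expected occupied = 86 × 0.09836 = 8.46 ≈ 8.

8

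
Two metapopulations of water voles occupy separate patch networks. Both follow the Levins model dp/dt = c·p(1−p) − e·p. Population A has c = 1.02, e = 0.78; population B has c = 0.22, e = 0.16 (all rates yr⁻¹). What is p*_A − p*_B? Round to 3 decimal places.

-0.037

A: p*_A = 1 − 0.78/1.02 = 0.2353.
B: p*_B = 1 − 0.16/0.22 = 0.2727.
p*_A − p*_B = 0.2353 − 0.2727 = -0.0374.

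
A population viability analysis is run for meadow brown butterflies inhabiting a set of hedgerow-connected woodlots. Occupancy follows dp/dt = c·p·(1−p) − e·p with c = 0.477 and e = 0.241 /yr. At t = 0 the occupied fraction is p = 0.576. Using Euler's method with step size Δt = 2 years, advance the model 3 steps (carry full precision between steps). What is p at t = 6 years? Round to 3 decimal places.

0.504

Update rule: p ← p + [c·p·(1−p) − e·p]·Δt with Δt = 2.
p: 0.57600 → 0.53136  (Δp = -0.04464)
p: 0.53136 → 0.51281  (Δp = -0.01855)
p: 0.51281 → 0.50398  (Δp = -0.00883)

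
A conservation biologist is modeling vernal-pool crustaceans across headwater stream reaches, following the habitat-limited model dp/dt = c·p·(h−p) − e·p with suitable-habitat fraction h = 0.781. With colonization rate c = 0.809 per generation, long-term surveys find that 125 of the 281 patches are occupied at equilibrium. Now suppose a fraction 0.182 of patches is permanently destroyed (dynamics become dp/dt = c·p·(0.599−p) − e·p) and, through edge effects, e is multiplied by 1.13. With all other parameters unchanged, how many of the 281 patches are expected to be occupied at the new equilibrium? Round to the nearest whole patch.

Observed p* = 125/281 = 0.44484.
Balance c(h−p*) = e gives e = 0.809×(0.781 − 0.44484) = 0.27195.
New p* = 0.599 − e/c = 0.599 − 0.30730/0.80900 = 0.21915.
Expected occupied = 281 × 0.21915 = 61.58 ≈ 62.

62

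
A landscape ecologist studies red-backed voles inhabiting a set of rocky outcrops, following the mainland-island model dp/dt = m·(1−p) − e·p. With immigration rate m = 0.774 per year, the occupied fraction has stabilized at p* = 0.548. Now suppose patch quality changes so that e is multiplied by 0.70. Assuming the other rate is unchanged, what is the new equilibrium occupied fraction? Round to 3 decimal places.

0.634

Balance m(1−p*) = e·p* gives e = m(1−p*)/p* = 0.774×0.45200/0.54800 = 0.63841.
New p* = m/(m+e) = 0.77400/(0.77400+0.44689) = 0.63396.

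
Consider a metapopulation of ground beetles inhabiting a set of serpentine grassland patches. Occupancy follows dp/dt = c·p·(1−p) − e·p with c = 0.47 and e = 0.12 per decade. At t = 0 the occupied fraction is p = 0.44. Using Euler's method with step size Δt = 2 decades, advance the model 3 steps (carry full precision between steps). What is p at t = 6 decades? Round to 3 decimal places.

0.713

Update rule: p ← p + [c·p·(1−p) − e·p]·Δt with Δt = 2.
  1  |  dp/dt·Δt = +0.126016  |  p_1 = 0.566016
  2  |  dp/dt·Δt = +0.095060  |  p_2 = 0.661076
  3  |  dp/dt·Δt = +0.051953  |  p_3 = 0.713029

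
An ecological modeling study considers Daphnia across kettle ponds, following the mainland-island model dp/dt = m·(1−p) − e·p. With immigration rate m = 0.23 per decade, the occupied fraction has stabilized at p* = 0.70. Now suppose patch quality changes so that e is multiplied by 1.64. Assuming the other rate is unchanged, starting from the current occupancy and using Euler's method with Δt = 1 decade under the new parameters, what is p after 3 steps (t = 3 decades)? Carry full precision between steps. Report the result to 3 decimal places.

0.613

Balance m(1−p*) = e·p* gives e = m(1−p*)/p* = 0.23×0.30000/0.70000 = 0.09857.
Starting from p₀ = 0.70000; update p ← p + (dp/dt)·Δt with the new parameters.
p: 0.70000 → 0.65584  (Δp = -0.04416)
p: 0.65584 → 0.62898  (Δp = -0.02686)
p: 0.62898 → 0.61263  (Δp = -0.01634)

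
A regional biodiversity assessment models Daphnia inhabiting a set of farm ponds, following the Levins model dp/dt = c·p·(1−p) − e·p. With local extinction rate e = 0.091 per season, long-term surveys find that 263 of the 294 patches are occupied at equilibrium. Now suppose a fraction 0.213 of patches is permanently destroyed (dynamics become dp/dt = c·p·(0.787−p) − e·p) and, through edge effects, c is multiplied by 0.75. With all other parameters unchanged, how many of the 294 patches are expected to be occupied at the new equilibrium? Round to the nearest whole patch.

Observed p* = 263/294 = 0.89456.
Balance c(1−p*) = e gives c = e/(1 − 0.89456) = 0.091/0.10544 = 0.86305.
New p* = 0.787 − e/c = 0.787 − 0.09100/0.64729 = 0.64641.
Expected occupied = 294 × 0.64641 = 190.04 ≈ 190.

190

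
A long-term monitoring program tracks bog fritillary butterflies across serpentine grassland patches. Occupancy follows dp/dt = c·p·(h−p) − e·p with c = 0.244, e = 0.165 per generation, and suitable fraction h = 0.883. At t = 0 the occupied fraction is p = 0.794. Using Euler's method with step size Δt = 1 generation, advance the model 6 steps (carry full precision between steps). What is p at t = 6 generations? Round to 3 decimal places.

Update rule: p ← p + [c·p·(h−p) − e·p]·Δt with Δt = 1.
t = 1: p = 0.79400 + (-0.11377) = 0.68023
t = 2: p = 0.68023 + (-0.07858) = 0.60165
t = 3: p = 0.60165 + (-0.05797) = 0.54368
t = 4: p = 0.54368 + (-0.04469) = 0.49899
t = 5: p = 0.49899 + (-0.03558) = 0.46341
t = 6: p = 0.46341 + (-0.02902) = 0.43439

0.434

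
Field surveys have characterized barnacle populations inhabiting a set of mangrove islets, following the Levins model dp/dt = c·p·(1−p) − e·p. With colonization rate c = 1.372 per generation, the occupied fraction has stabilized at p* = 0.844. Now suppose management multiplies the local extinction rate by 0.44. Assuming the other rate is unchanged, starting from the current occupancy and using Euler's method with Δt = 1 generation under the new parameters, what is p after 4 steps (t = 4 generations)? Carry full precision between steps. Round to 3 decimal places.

Balance c(1−p*) = e gives e = 1.372×(1 − 0.84400) = 0.21403.
Starting from p₀ = 0.84400; update p ← p + (dp/dt)·Δt with the new parameters.
step 1: Δp = +0.10116, p = 0.94516
step 2: Δp = -0.01790, p = 0.92726
step 3: Δp = +0.00521, p = 0.93247
step 4: Δp = -0.00143, p = 0.93105

0.931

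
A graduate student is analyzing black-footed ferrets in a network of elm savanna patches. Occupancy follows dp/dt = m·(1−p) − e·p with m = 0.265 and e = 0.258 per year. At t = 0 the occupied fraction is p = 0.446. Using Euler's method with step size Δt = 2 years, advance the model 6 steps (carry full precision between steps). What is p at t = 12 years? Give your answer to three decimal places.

0.507

Update rule: p ← p + [m·(1−p) − e·p]·Δt with Δt = 2.
  1  |  dp/dt·Δt = +0.063484  |  p_1 = 0.509484
  2  |  dp/dt·Δt = -0.002920  |  p_2 = 0.506564
  3  |  dp/dt·Δt = +0.000134  |  p_3 = 0.506698
  4  |  dp/dt·Δt = -0.000006  |  p_4 = 0.506692
  5  |  dp/dt·Δt = +0.000000  |  p_5 = 0.506692
  6  |  dp/dt·Δt = -0.000000  |  p_6 = 0.506692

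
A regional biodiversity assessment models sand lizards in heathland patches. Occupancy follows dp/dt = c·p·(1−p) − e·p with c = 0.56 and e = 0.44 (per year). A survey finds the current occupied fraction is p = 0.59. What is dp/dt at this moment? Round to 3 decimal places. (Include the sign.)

-0.124

Colonization term: c·p·(1−p) = 0.56×0.59×0.4100 = 0.13546.
Extinction term: e·p = 0.25960.
dp/dt = 0.13546 − 0.25960 = -0.12414.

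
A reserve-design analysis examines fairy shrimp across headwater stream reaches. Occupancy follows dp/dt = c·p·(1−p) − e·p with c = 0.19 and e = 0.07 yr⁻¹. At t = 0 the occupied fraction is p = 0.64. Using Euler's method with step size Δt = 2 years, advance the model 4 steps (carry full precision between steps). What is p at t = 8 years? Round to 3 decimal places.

0.634

Update rule: p ← p + [c·p·(1−p) − e·p]·Δt with Δt = 2.
step 1: Δp = -0.00205, p = 0.63795
step 2: Δp = -0.00154, p = 0.63641
step 3: Δp = -0.00117, p = 0.63524
step 4: Δp = -0.00088, p = 0.63436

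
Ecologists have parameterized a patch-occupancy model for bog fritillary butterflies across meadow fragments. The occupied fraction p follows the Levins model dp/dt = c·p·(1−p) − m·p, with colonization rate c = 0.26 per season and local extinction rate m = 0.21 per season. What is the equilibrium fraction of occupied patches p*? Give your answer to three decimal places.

At equilibrium, colonization balances extinction: c·p*·(1−p*) = m·p*.
So p* = 1 − m/c = 1 − 0.21/0.26 = 1 − 0.8077 = 0.1923.

0.192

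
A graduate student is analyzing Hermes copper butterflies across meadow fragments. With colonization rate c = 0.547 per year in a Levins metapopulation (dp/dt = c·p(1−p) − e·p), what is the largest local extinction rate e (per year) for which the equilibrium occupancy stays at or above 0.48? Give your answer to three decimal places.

1 − e/c ≥ 0.48 ⇒ e ≤ c(1 − 0.48) = 0.547 × 0.5200.
e_max = 0.2844.

0.284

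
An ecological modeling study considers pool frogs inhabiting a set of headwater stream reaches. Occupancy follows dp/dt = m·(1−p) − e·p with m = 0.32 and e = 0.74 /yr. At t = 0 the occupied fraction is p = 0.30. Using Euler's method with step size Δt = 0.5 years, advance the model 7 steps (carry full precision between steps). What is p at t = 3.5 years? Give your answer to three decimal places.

0.302

Update rule: p ← p + [m·(1−p) − e·p]·Δt with Δt = 0.5.
p: 0.30000 → 0.30100  (Δp = +0.00100)
p: 0.30100 → 0.30147  (Δp = +0.00047)
p: 0.30147 → 0.30169  (Δp = +0.00022)
p: 0.30169 → 0.30179  (Δp = +0.00010)
p: 0.30179 → 0.30184  (Δp = +0.00005)
p: 0.30184 → 0.30187  (Δp = +0.00002)
p: 0.30187 → 0.30188  (Δp = +0.00001)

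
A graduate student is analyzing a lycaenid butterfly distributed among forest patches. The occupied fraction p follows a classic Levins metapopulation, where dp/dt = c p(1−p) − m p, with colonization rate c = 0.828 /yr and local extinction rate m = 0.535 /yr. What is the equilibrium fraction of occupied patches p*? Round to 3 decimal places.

At equilibrium, colonization balances extinction: c·p*·(1−p*) = m·p*.
So p* = 1 − m/c = 1 − 0.535/0.828 = 1 − 0.6461 = 0.3539.

0.354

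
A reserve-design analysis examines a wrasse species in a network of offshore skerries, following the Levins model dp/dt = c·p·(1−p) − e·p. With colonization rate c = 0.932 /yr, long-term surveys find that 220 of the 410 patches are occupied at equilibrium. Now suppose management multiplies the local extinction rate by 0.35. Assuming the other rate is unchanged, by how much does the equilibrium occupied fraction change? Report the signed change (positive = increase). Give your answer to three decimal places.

0.301

Observed p* = 220/410 = 0.53659.
Balance c(1−p*) = e gives e = 0.932×(1 − 0.53659) = 0.43190.
New p* = 1 − e/c = 1 − 0.15116/0.93200 = 0.83781.
Δp* = 0.83781 − 0.53659 = +0.30122.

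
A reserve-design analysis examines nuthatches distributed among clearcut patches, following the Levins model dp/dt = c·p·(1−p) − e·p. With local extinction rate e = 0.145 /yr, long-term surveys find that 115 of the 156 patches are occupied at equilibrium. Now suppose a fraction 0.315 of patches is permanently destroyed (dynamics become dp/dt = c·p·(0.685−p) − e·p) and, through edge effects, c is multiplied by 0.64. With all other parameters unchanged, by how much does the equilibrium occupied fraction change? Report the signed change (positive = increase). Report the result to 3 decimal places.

-0.463

Observed p* = 115/156 = 0.73718.
Balance c(1−p*) = e gives c = e/(1 − 0.73718) = 0.145/0.26282 = 0.55171.
New p* = 0.685 − e/c = 0.685 − 0.14500/0.35309 = 0.27434.
Δp* = 0.27434 − 0.73718 = -0.46284.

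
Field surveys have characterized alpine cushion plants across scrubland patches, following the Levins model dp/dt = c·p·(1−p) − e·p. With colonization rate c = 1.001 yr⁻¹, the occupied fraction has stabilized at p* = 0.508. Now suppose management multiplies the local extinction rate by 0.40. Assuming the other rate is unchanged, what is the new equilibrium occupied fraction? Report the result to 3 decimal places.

Balance c(1−p*) = e gives e = 1.001×(1 − 0.50800) = 0.49249.
New p* = 1 − e/c = 1 − 0.19700/1.00100 = 0.80320.

0.803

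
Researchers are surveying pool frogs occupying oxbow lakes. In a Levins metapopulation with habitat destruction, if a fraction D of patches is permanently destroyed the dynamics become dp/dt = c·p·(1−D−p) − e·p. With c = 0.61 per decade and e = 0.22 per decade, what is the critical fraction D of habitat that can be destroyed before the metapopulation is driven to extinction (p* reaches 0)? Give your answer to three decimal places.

The nontrivial equilibrium is p* = (1−D) − e/c; extinction occurs when this hits zero.
So D_crit = 1 − e/c = 1 − 0.22/0.61 = 1 − 0.3607 = 0.6393.
Note this equals the original equilibrium occupancy — the Levins extinction-debt result.

0.639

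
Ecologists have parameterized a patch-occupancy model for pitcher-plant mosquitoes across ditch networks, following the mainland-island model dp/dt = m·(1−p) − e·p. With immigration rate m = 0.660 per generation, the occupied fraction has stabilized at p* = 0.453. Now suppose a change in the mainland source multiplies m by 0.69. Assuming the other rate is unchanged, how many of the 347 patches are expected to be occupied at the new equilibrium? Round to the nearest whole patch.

126

Balance m(1−p*) = e·p* gives e = m(1−p*)/p* = 0.660×0.54700/0.45300 = 0.79695.
New p* = m/(m+e) = 0.45540/(0.45540+0.79695) = 0.36364.
Expected occupied = 347 × 0.36364 = 126.18 ≈ 126.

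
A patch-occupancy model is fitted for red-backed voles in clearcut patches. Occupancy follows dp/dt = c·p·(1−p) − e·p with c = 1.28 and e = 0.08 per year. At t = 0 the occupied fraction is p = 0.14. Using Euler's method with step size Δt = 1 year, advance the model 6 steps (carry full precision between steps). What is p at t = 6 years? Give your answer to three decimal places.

0.938

Update rule: p ← p + [c·p·(1−p) − e·p]·Δt with Δt = 1.
step 1: Δp = +0.14291, p = 0.28291
step 2: Δp = +0.23704, p = 0.51996
step 3: Δp = +0.27789, p = 0.79785
step 4: Δp = +0.14262, p = 0.94047
step 5: Δp = -0.00357, p = 0.93690
step 6: Δp = +0.00073, p = 0.93762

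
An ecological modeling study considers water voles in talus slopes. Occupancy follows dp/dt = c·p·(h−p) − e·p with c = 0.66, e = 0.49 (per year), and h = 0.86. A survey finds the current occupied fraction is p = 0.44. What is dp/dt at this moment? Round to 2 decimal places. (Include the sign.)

-0.09

Colonization term: c·p·(h−p) = 0.66×0.44×0.4200 = 0.12197.
Extinction term: e·p = 0.21560.
dp/dt = 0.12197 − 0.21560 = -0.09363.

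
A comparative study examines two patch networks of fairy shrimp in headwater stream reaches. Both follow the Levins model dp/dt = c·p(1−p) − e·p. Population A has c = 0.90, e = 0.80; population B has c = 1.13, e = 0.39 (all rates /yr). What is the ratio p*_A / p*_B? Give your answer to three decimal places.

A: p*_A = 1 − 0.80/0.90 = 0.1111.
B: p*_B = 1 − 0.39/1.13 = 0.6549.
p*_A / p*_B = 0.1111/0.6549 = 0.1697.

0.170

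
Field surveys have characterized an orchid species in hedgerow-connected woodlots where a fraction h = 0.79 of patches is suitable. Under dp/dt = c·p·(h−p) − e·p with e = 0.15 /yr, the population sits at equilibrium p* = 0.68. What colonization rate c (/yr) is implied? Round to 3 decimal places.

1.364

At equilibrium c(h−p*) = e, so c = e/(h−p*).
c = 0.15/(0.79 − 0.68) = 0.15/0.1100 = 1.3636.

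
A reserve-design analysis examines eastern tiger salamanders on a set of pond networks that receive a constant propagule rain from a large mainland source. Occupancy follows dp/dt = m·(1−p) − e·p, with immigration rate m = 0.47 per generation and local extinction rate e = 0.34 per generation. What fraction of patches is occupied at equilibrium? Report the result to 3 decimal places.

0.580

At equilibrium the propagule rain into empty patches balances local extinction: m(1−p*) = e·p*.
p* = m/(m+e) = 0.47/(0.47+0.34) = 0.47/0.8100 = 0.5802.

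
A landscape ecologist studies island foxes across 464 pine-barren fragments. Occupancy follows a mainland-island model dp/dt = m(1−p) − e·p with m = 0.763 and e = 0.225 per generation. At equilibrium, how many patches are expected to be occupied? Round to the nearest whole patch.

p* = m/(m+e) = 0.763/0.9880 = 0.7723.
Expected occupied patches = N × p* = 464 × 0.7723 = 358.33 ≈ 358.

358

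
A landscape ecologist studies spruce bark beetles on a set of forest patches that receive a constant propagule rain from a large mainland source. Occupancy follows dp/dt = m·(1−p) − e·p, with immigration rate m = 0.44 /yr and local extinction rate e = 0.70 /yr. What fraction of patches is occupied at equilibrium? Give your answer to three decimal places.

0.386

Setting dp/dt = 0: m − m·p* = e·p*, so m = (m+e)·p*.
p* = m/(m+e) = 0.44/(0.44+0.70) = 0.44/1.1400 = 0.3860.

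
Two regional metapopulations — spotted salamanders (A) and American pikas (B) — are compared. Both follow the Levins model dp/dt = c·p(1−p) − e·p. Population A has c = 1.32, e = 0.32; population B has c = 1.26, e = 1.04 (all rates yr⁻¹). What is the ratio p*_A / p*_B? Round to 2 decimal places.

4.34

A: p*_A = 1 − 0.32/1.32 = 0.7576.
B: p*_B = 1 − 1.04/1.26 = 0.1746.
p*_A / p*_B = 0.7576/0.1746 = 4.3388.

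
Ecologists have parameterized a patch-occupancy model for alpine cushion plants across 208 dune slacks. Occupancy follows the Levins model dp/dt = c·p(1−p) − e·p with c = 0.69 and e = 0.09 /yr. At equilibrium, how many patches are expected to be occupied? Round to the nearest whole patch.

181

p* = 1 − e/c = 1 − 0.09/0.69 = 0.8696.
Expected occupied patches = N × p* = 208 × 0.8696 = 180.87 ≈ 181.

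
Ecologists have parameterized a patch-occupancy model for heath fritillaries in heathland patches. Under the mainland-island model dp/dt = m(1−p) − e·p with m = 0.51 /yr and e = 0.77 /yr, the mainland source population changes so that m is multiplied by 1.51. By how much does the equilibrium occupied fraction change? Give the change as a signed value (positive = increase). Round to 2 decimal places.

0.10

Before: p* = 0.51/(0.51+0.77) = 0.3984.
After: m = 0.7701, e = 0.77; p* = 0.7701/1.5401 = 0.5000.
Δp* = 0.5000 − 0.3984 = +0.1016.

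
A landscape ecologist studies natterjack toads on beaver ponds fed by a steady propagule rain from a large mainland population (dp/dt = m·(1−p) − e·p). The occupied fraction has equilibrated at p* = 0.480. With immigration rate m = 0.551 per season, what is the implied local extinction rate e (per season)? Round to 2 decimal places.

0.60

At equilibrium m(1−p*) = e·p*, so e = m(1−p*)/p*.
e = 0.551 × 0.5200 / 0.480 = 0.5969.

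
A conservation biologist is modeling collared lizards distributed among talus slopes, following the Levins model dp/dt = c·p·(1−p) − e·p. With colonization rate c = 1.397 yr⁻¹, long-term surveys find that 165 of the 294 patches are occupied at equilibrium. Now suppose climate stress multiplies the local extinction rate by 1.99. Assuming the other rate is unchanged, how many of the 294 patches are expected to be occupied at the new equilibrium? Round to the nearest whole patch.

37

Observed p* = 165/294 = 0.56122.
Balance c(1−p*) = e gives e = 1.397×(1 − 0.56122) = 0.61298.
New p* = 1 − e/c = 1 − 1.21983/1.39700 = 0.12682.
Expected occupied = 294 × 0.12682 = 37.29 ≈ 37.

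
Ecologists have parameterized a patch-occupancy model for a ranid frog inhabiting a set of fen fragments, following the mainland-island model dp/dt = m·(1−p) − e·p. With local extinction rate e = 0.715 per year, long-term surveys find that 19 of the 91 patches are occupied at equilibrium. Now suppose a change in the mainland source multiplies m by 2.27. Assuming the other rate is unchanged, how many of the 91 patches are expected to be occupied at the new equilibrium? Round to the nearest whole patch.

34

Observed p* = 19/91 = 0.20879.
Balance m(1−p*) = e·p* gives m = e·p*/(1−p*) = 0.715×0.20879/0.79121 = 0.18868.
New p* = m/(m+e) = 0.42830/(0.42830+0.71500) = 0.37462.
Expected occupied = 91 × 0.37462 = 34.09 ≈ 34.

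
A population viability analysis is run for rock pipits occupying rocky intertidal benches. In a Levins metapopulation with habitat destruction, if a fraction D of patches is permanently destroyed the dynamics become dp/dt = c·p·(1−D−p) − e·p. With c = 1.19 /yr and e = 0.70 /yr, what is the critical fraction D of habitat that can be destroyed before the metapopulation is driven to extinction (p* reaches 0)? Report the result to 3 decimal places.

The nontrivial equilibrium is p* = (1−D) − e/c; extinction occurs when this hits zero.
So D_crit = 1 − e/c = 1 − 0.70/1.19 = 1 − 0.5882 = 0.4118.
This equals the undisturbed p*, a classic result of Lande's extension.

0.412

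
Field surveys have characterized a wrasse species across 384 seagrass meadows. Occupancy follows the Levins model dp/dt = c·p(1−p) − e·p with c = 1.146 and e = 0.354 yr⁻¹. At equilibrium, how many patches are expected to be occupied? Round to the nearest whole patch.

p* = 1 − e/c = 1 − 0.354/1.146 = 0.6911.
Expected occupied patches = N × p* = 384 × 0.6911 = 265.38 ≈ 265.

265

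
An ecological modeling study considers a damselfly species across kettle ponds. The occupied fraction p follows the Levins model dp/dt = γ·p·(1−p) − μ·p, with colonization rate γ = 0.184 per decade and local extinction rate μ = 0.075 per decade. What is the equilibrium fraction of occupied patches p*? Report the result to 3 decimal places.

At equilibrium, colonization balances extinction: γ·p*·(1−p*) = μ·p*.
So p* = 1 − μ/γ = 1 − 0.075/0.184 = 1 − 0.4076 = 0.5924.

0.592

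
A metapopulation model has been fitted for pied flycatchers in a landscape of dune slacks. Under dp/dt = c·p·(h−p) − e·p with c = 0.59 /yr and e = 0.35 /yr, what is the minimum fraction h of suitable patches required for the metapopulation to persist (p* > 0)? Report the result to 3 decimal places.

p* = h − e/c is positive only when h > e/c.
h_min = e/c = 0.35/0.59 = 0.5932.

0.593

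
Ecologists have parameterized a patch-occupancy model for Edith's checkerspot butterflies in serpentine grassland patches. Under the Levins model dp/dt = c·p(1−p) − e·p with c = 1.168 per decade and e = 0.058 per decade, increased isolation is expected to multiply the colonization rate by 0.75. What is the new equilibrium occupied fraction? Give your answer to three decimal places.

Before: p* = 1 − 0.058/1.168 = 0.9503.
After the change, c = 0.876, e = 0.058, so p* = 1 − 0.058/0.876 = 0.9338.

0.934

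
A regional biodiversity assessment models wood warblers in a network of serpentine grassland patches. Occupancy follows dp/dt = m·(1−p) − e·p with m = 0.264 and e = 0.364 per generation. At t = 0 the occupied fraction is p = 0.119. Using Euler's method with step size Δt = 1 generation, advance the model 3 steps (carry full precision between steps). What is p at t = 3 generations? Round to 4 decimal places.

0.4049

Update rule: p ← p + [m·(1−p) − e·p]·Δt with Δt = 1.
step 1: Δp = +0.18927, p = 0.30827
step 2: Δp = +0.07041, p = 0.37868
step 3: Δp = +0.02619, p = 0.40487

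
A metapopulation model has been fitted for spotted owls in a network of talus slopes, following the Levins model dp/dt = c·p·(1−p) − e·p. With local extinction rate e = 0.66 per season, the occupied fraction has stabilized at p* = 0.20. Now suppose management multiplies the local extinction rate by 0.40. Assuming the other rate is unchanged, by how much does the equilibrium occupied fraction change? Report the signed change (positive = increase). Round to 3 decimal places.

Balance c(1−p*) = e gives c = e/(1 − 0.20000) = 0.66/0.80000 = 0.82500.
New p* = 1 − e/c = 1 − 0.26400/0.82500 = 0.68000.
Δp* = 0.68000 − 0.20000 = +0.48000.

0.480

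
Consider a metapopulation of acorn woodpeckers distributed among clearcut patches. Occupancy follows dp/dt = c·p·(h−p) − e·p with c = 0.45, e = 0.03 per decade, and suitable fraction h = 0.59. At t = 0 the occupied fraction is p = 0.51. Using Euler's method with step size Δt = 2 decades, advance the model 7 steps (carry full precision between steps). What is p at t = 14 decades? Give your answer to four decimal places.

0.5232

Update rule: p ← p + [c·p·(h−p) − e·p]·Δt with Δt = 2.
  1  |  dp/dt·Δt = +0.006120  |  p_1 = 0.516120
  2  |  dp/dt·Δt = +0.003351  |  p_2 = 0.519471
  3  |  dp/dt·Δt = +0.001806  |  p_3 = 0.521277
  4  |  dp/dt·Δt = +0.000965  |  p_4 = 0.522241
  5  |  dp/dt·Δt = +0.000513  |  p_5 = 0.522755
  6  |  dp/dt·Δt = +0.000272  |  p_6 = 0.523027
  7  |  dp/dt·Δt = +0.000144  |  p_7 = 0.523171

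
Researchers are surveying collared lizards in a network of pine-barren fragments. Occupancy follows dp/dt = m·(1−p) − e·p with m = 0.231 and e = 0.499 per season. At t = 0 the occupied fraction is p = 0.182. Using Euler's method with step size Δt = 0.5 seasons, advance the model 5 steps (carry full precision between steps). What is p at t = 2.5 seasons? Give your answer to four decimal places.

Update rule: p ← p + [m·(1−p) − e·p]·Δt with Δt = 0.5.
p: 0.18200 → 0.23107  (Δp = +0.04907)
p: 0.23107 → 0.26223  (Δp = +0.03116)
p: 0.26223 → 0.28202  (Δp = +0.01979)
p: 0.28202 → 0.29458  (Δp = +0.01256)
p: 0.29458 → 0.30256  (Δp = +0.00798)

0.3026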